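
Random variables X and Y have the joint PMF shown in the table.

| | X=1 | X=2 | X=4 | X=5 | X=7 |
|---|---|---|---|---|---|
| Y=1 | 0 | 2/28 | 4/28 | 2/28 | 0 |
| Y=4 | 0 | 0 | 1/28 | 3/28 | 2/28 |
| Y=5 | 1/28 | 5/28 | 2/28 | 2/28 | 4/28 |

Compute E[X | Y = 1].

P(Y = 1) = 2/7.
Σ X·P over the event = 2·(2/28) + 4·(4/28) + 5·(2/28) = 15/14.
E[X | Y = 1] = (15/14) / (2/7) = 15/4.

15/4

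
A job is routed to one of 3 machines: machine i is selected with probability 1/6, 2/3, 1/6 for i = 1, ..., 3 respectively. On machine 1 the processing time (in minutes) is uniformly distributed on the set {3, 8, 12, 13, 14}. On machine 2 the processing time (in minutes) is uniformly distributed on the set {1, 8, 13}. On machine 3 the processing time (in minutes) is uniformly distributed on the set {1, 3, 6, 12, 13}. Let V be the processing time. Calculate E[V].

E[V | machine 1] = (3+8+12+13+14)/5 = 10.
E[V | machine 2] = (1+8+13)/3 = 22/3.
E[V | machine 3] = (1+3+6+12+13)/5 = 7.
E[V] = (1/6)·(10) + (2/3)·(22/3) + (1/6)·(7) = 139/18.

139/18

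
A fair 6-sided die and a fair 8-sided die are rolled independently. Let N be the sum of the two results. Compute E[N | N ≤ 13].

370/47

P(N ≤ 13) = 47/48.
E[N | N ≤ 13] = (185/24) / (47/48) = 370/47.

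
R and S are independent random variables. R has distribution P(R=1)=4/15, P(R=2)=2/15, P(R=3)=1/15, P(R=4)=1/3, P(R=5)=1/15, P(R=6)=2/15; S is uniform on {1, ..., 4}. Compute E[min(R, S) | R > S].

P(R > S) = 31/60.
Summing min(R,S)·P(x,y) over outcomes with R > S gives 13/12.
E[min(R, S) | R > S] = (13/12) / (31/60) = 65/31.

65/31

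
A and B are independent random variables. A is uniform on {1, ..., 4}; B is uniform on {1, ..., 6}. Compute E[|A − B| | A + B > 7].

P(A + B > 7) = 1/4.
Summing |A−B|·P(x,y) over outcomes with A + B > 7 gives 1/2.
E[|A − B| | A + B > 7] = (1/2) / (1/4) = 2.

2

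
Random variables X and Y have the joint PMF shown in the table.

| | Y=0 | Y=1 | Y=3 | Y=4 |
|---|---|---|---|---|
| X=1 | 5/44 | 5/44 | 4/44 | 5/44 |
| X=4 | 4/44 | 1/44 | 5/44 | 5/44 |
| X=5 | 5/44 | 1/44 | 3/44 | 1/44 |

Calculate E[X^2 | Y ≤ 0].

P(Y ≤ 0) = 7/22.
Summing X^2·P(X=x,Y=y) over the conditioning event gives 97/22.
E[X^2 | Y ≤ 0] = (97/22) / (7/22) = 97/7.

97/7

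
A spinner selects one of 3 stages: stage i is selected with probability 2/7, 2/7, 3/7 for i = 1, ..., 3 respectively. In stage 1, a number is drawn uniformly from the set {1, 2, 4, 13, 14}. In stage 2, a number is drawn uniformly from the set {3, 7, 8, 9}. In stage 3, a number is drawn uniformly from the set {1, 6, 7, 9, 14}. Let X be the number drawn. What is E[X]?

E[X | stage 1] = (1+2+4+13+14)/5 = 34/5.
E[X | stage 2] = (3+7+8+9)/4 = 27/4.
E[X | stage 3] = (1+6+7+9+14)/5 = 37/5.
By the law of total expectation,
E[X] = (2/7)·(34/5) + (2/7)·(27/4) + (3/7)·(37/5) = 493/70.

493/70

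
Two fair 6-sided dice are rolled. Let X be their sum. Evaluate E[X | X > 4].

116/15

P(X > 4) = 5/6.
Σ over the event: 5·1/9 + 6·5/36 + 7·1/6 + 8·5/36 + 9·1/9 + 10·1/12 + 11·1/18 + 12·1/36 = 58/9.
E[X | X > 4] = (58/9) / (5/6) = 116/15.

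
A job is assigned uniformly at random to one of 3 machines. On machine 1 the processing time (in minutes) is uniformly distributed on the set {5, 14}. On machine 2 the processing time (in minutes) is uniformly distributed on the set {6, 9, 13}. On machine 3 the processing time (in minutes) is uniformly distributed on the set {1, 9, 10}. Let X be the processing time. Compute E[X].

17/2

E[X | machine 1] = (5+14)/2 = 19/2.
E[X | machine 2] = (6+9+13)/3 = 28/3.
E[X | machine 3] = (1+9+10)/3 = 20/3.
E[X] = (1/3)·(19/2) + (1/3)·(28/3) + (1/3)·(20/3) = 17/2.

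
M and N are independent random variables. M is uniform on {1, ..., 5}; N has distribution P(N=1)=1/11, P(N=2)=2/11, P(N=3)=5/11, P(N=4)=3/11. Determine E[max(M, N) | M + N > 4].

171/43

P(M + N > 4) = 43/55.
Summing max(M,N)·P(x,y) over outcomes with M + N > 4 gives 171/55.
E[max(M, N) | M + N > 4] = (171/55) / (43/55) = 171/43.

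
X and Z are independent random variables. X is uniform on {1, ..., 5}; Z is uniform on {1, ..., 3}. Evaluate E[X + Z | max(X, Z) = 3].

24/5

Outcomes with max(X, Z) = 3: (1,3), (2,3), (3,1), (3,2), (3,3), each with probability 1/15.
E[X + Z | max(X, Z) = 3] = (4 + 5 + 4 + 5 + 6) / 5 = 24/5.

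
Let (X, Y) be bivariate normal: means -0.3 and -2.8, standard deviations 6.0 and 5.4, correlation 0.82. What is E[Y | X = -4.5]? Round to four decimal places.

-5.8996

The regression of Y on X has slope ρ·σ_Y/σ_X and passes through (μ_X, μ_Y).
E[Y | X=-4.5] = -2.8 + (0.82)·(5.4/6.0)·(-4.5 − (-0.3)) = -2.8 + (0.738)·(-4.2) = -5.8996.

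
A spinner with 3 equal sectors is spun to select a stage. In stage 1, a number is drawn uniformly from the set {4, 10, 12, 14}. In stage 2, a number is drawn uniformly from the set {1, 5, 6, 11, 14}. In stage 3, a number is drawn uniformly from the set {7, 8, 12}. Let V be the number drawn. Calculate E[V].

E[V | stage 1] = (4+10+12+14)/4 = 10.
E[V | stage 2] = (1+5+6+11+14)/5 = 37/5.
E[V | stage 3] = (7+8+12)/3 = 9.
E[V] = (1/3)·(10) + (1/3)·(37/5) + (1/3)·(9) = 44/5.

44/5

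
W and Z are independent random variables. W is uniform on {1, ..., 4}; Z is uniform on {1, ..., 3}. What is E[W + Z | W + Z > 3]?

46/9

Outcomes with W + Z > 3: (1,3), (2,2), (2,3), (3,1), (3,2), (3,3), (4,1), (4,2), (4,3), each with probability 1/12.
E[W + Z | W + Z > 3] = (4 + 4 + 5 + 4 + 5 + 6 + 5 + 6 + 7) / 9 = 46/9.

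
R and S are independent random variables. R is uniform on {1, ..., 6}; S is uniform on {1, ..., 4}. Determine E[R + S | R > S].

P(R > S) = 7/12.
Summing (R+S)·P(x,y) over outcomes with R > S gives 47/12.
E[R + S | R > S] = (47/12) / (7/12) = 47/7.

47/7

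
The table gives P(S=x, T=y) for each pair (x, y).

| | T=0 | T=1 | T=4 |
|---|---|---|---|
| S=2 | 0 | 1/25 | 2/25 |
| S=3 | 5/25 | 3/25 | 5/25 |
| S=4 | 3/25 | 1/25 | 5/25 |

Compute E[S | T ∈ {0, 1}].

42/13

P(T ∈ {0, 1}) = 13/25.
Summing S·P(S=x,T=y) over the conditioning event gives 42/25.
E[S | T ∈ {0, 1}] = (42/25) / (13/25) = 42/13.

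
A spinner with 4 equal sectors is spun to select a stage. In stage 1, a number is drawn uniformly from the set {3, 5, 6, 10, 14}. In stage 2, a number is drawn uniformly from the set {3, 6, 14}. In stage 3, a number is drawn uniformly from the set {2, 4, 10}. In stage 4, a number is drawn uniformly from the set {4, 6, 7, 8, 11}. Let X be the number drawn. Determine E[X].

E[X | stage 1] = (3+5+6+10+14)/5 = 38/5.
E[X | stage 2] = (3+6+14)/3 = 23/3.
E[X | stage 3] = (2+4+10)/3 = 16/3.
E[X | stage 4] = (4+6+7+8+11)/5 = 36/5.
By the law of total expectation,
E[X] = (1/4)·(38/5) + (1/4)·(23/3) + (1/4)·(16/3) + (1/4)·(36/5) = 139/20.

139/20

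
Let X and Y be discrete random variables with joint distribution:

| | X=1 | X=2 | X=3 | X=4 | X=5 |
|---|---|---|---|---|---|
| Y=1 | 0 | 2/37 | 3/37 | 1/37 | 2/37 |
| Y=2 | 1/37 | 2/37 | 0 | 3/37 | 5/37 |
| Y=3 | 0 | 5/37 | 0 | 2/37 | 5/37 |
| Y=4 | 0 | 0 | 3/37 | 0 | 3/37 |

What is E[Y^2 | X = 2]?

P(X = 2) = 9/37.
Σ Y^2·P over the event = 1·(2/37) + 4·(2/37) + 9·(5/37) = 55/37.
E[Y^2 | X = 2] = (55/37) / (9/37) = 55/9.

55/9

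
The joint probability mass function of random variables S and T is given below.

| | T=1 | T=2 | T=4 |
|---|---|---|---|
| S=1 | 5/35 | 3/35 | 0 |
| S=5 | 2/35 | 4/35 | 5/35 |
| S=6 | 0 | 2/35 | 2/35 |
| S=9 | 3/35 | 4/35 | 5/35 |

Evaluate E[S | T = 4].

41/6

P(T = 4) = 12/35.
Σ S·P over the event = 5·(5/35) + 6·(2/35) + 9·(5/35) = 82/35.
E[S | T = 4] = (82/35) / (12/35) = 41/6.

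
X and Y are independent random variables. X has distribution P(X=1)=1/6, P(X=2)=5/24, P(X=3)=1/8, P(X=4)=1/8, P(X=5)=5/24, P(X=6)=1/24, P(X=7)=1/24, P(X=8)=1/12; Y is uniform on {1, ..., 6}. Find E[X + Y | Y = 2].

137/24

P(Y = 2) = 1/6.
Summing (X+Y)·P(x,y) over outcomes with Y = 2 gives 137/144.
E[X + Y | Y = 2] = (137/144) / (1/6) = 137/24.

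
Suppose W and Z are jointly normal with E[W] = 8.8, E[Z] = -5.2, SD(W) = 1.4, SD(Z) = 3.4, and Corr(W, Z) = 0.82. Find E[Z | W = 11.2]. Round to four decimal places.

For a bivariate normal, E[Z | W=x] = μ_Z + ρ·(σ_Z/σ_W)·(x − μ_W).
E[Z | W=11.2] = -5.2 + (0.82)·(3.4/1.4)·(11.2 − (8.8)) = -5.2 + (1.9914)·(2.4) = -0.4206.

-0.4206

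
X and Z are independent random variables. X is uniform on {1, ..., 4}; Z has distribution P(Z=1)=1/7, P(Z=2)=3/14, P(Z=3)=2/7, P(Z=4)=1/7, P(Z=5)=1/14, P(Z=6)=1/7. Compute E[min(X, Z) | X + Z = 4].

P(X + Z = 4) = 9/56.
Summing min(X,Z)·P(x,y) over outcomes with X + Z = 4 gives 3/14.
E[min(X, Z) | X + Z = 4] = (3/14) / (9/56) = 4/3.

4/3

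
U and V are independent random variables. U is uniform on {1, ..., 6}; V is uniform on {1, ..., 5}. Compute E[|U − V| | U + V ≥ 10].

Outcomes with U + V ≥ 10: (5,5), (6,4), (6,5), each with probability 1/30.
E[|U − V| | U + V ≥ 10] = (0 + 2 + 1) / 3 = 1.

1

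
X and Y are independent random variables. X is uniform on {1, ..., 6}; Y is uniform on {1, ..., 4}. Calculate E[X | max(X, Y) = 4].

Outcomes with max(X, Y) = 4: (1,4), (2,4), (3,4), (4,1), (4,2), (4,3), (4,4), each with probability 1/24.
E[X | max(X, Y) = 4] = (1 + 2 + 3 + 4 + 4 + 4 + 4) / 7 = 22/7.

22/7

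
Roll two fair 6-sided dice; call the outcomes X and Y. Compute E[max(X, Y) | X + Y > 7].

P(X + Y > 7) = 5/12.
Summing max(X,Y)·P(x,y) over outcomes with X + Y > 7 gives 83/36.
E[max(X, Y) | X + Y > 7] = (83/36) / (5/12) = 83/15.

83/15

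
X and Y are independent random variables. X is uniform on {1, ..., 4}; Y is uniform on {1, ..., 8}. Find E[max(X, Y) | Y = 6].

6

Outcomes with Y = 6: (1,6), (2,6), (3,6), (4,6), each with probability 1/32.
E[max(X, Y) | Y = 6] = (6 + 6 + 6 + 6) / 4 = 6.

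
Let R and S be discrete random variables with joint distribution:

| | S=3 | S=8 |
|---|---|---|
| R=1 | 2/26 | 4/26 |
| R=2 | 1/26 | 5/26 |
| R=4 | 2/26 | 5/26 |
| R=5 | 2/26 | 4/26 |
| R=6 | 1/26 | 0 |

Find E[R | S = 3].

7/2

P(S = 3) = 4/13.
Σ R·P over the event = 1·(2/26) + 2·(1/26) + 4·(2/26) + 5·(2/26) + 6·(1/26) = 14/13.
E[R | S = 3] = (14/13) / (4/13) = 7/2.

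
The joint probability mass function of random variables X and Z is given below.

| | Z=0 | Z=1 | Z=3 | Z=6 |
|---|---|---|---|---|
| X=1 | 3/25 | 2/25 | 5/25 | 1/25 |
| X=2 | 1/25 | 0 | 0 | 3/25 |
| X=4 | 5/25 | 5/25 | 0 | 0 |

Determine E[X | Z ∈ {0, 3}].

P(Z ∈ {0, 3}) = 14/25.
Σ X·P over the event = 1·(3/25) + 1·(5/25) + 2·(1/25) + 4·(5/25) = 6/5.
E[X | Z ∈ {0, 3}] = (6/5) / (14/25) = 15/7.

15/7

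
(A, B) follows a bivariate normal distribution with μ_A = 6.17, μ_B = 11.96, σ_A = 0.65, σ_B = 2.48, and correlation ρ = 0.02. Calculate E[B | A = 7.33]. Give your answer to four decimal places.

E[B | A=x] = μ_B + ρ(σ_B/σ_A)(x − μ_A) for jointly normal variables.
E[B | A=7.33] = 11.96 + (0.02)·(2.48/0.65)·(7.33 − (6.17)) = 11.96 + (0.076308)·(1.16) = 12.0485.

12.0485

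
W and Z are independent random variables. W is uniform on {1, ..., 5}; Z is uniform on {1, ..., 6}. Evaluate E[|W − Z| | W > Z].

2

Outcomes with W > Z: (2,1), (3,1), (3,2), (4,1), (4,2), (4,3), (5,1), (5,2), (5,3), (5,4), each with probability 1/30.
E[|W − Z| | W > Z] = (1 + 2 + 1 + 3 + 2 + 1 + 4 + 3 + 2 + 1) / 10 = 2.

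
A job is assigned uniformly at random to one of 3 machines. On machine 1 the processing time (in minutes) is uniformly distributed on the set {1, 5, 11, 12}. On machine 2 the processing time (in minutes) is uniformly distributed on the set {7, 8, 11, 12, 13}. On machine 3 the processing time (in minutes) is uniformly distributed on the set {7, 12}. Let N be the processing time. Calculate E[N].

E[N | machine 1] = (1+5+11+12)/4 = 29/4.
E[N | machine 2] = (7+8+11+12+13)/5 = 51/5.
E[N | machine 3] = (7+12)/2 = 19/2.
By the law of total expectation,
E[N] = (1/3)·(29/4) + (1/3)·(51/5) + (1/3)·(19/2) = 539/60.

539/60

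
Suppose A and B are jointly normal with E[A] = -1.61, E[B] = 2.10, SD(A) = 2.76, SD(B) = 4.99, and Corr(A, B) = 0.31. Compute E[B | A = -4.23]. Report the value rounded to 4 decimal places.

The regression of B on A has slope ρ·σ_B/σ_A and passes through (μ_A, μ_B).
E[B | A=-4.23] = 2.10 + (0.31)·(4.99/2.76)·(-4.23 − (-1.61)) = 2.10 + (0.56047)·(-2.62) = 0.6316.

0.6316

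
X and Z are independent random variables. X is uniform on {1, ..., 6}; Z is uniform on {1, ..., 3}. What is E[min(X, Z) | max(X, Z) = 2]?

4/3

P(max(X, Z) = 2) = 1/6.
Summing min(X,Z)·P(x,y) over outcomes with max(X, Z) = 2 gives 2/9.
E[min(X, Z) | max(X, Z) = 2] = (2/9) / (1/6) = 4/3.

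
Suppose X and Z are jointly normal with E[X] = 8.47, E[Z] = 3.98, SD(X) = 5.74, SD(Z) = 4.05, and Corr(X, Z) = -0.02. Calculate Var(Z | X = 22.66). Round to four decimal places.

16.3959

The conditional variance in a bivariate normal is σ_Z²(1 − ρ²), independent of x.
Var(Z | X=22.66) = (4.05)²·(1 − (-0.02)²) = 16.4025·0.9996 = 16.3959.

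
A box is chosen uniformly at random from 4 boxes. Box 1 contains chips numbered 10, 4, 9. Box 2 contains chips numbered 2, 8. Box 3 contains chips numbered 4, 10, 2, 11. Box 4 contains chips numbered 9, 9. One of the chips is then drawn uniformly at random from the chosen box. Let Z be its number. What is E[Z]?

E[Z | box 1] = (10+4+9)/3 = 23/3.
E[Z | box 2] = (2+8)/2 = 5.
E[Z | box 3] = (4+10+2+11)/4 = 27/4.
E[Z | box 4] = (9+9)/2 = 9.
E[Z] = (1/4)·(23/3) + (1/4)·(5) + (1/4)·(27/4) + (1/4)·(9) = 341/48.

341/48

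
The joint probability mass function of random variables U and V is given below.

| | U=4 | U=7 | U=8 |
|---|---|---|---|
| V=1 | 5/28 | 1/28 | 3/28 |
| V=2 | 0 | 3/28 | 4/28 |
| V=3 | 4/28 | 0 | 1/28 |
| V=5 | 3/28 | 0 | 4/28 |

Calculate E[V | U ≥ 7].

41/16

P(U ≥ 7) = 4/7.
Summing V·P(U=x,V=y) over the conditioning event gives 41/28.
E[V | U ≥ 7] = (41/28) / (4/7) = 41/16.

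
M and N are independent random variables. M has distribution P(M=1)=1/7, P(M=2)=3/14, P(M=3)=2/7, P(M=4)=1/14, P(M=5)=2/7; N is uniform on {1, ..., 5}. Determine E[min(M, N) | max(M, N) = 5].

14/5

P(max(M, N) = 5) = 3/7.
Summing min(M,N)·P(x,y) over outcomes with max(M, N) = 5 gives 6/5.
E[min(M, N) | max(M, N) = 5] = (6/5) / (3/7) = 14/5.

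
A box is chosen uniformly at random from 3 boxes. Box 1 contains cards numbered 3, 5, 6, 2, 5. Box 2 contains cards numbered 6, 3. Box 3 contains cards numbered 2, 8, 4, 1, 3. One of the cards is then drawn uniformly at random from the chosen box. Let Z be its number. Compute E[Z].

41/10

E[Z | box 1] = (3+5+6+2+5)/5 = 21/5.
E[Z | box 2] = (6+3)/2 = 9/2.
E[Z | box 3] = (2+8+4+1+3)/5 = 18/5.
E[Z] = (1/3)·(21/5) + (1/3)·(9/2) + (1/3)·(18/5) = 41/10.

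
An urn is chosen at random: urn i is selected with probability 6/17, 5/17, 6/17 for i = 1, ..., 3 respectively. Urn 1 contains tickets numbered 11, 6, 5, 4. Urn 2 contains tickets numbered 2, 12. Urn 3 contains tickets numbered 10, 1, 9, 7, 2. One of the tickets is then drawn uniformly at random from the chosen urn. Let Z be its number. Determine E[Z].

32/5

E[Z | urn 1] = (11+6+5+4)/4 = 13/2.
E[Z | urn 2] = (2+12)/2 = 7.
E[Z | urn 3] = (10+1+9+7+2)/5 = 29/5.
By the law of total expectation,
E[Z] = (6/17)·(13/2) + (5/17)·(7) + (6/17)·(29/5) = 32/5.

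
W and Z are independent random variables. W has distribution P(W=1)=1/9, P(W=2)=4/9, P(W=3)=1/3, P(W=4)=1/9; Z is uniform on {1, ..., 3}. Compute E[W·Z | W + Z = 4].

P(W + Z = 4) = 8/27.
Summing WZ·P(x,y) over outcomes with W + Z = 4 gives 28/27.
E[W·Z | W + Z = 4] = (28/27) / (8/27) = 7/2.

7/2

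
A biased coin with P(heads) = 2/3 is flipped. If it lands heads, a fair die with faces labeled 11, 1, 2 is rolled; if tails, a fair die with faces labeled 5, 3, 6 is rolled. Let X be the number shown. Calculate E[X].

E[X | heads] = (11+1+2)/3 = 14/3.
E[X | tails] = (5+3+6)/3 = 14/3.
E[X] = (2/3)·(14/3) + (1/3)·(14/3) = 14/3.

14/3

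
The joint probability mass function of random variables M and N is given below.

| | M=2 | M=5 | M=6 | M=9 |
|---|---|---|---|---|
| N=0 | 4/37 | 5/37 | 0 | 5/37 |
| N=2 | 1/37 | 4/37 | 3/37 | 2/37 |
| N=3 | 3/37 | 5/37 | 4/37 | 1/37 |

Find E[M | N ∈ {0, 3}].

P(N ∈ {0, 3}) = 27/37.
Σ M·P over the event = 2·(4/37) + 2·(3/37) + 5·(5/37) + 5·(5/37) + 6·(4/37) + 9·(5/37) + 9·(1/37) = 142/37.
E[M | N ∈ {0, 3}] = (142/37) / (27/37) = 142/27.

142/27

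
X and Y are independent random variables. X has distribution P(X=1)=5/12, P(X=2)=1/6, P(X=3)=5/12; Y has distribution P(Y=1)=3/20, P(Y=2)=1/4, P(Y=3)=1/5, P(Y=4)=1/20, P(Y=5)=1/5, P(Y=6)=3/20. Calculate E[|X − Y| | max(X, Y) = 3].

P(max(X, Y) = 3) = 11/30.
Summing |X−Y|·P(x,y) over outcomes with max(X, Y) = 3 gives 103/240.
E[|X − Y| | max(X, Y) = 3] = (103/240) / (11/30) = 103/88.

103/88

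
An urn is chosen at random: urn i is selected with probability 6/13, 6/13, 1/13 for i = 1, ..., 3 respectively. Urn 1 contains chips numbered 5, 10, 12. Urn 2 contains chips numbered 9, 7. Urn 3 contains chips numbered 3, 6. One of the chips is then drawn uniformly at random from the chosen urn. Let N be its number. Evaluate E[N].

213/26

E[N | urn 1] = (5+10+12)/3 = 9.
E[N | urn 2] = (9+7)/2 = 8.
E[N | urn 3] = (3+6)/2 = 9/2.
E[N] = (6/13)·(9) + (6/13)·(8) + (1/13)·(9/2) = 213/26.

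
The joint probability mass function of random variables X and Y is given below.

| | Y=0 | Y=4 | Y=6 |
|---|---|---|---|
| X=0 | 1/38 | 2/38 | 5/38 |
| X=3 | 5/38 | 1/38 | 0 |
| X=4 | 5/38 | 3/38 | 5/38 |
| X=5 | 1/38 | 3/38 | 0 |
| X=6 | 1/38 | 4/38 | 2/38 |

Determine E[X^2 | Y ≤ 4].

231/13

P(Y ≤ 4) = 13/19.
Summing X^2·P(X=x,Y=y) over the conditioning event gives 231/19.
E[X^2 | Y ≤ 4] = (231/19) / (13/19) = 231/13.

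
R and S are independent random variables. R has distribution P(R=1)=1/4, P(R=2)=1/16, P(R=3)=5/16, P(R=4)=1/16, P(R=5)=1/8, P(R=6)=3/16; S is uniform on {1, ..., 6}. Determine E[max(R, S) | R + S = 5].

P(R + S = 5) = 11/96.
Summing max(R,S)·P(x,y) over outcomes with R + S = 5 gives 19/48.
E[max(R, S) | R + S = 5] = (19/48) / (11/96) = 38/11.

38/11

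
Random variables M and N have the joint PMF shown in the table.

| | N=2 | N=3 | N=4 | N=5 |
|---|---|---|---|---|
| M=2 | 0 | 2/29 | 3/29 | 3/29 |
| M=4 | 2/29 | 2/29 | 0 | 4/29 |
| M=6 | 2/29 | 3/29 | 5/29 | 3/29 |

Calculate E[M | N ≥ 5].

4

P(N ≥ 5) = 10/29.
Σ M·P over the event = 2·(3/29) + 4·(4/29) + 6·(3/29) = 40/29.
E[M | N ≥ 5] = (40/29) / (10/29) = 4.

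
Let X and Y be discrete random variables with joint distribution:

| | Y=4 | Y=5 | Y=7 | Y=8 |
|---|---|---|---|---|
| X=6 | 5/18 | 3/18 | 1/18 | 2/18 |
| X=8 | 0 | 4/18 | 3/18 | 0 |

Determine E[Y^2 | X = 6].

332/11

P(X = 6) = 11/18.
Σ Y^2·P over the event = 16·(5/18) + 25·(3/18) + 49·(1/18) + 64·(2/18) = 166/9.
E[Y^2 | X = 6] = (166/9) / (11/18) = 332/11.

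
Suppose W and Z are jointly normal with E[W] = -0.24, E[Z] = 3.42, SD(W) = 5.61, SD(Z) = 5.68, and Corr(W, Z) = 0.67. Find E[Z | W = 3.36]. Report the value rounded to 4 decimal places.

5.8621

E[Z | W=x] = μ_Z + ρ(σ_Z/σ_W)(x − μ_W) for jointly normal variables.
E[Z | W=3.36] = 3.42 + (0.67)·(5.68/5.61)·(3.36 − (-0.24)) = 3.42 + (0.67836)·(3.6) = 5.8621.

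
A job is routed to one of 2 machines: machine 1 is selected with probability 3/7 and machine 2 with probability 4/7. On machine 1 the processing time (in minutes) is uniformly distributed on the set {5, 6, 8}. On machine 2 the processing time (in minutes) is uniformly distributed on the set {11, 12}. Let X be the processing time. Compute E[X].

E[X | machine 1] = (5+6+8)/3 = 19/3.
E[X | machine 2] = (11+12)/2 = 23/2.
By the law of total expectation,
E[X] = (3/7)·(19/3) + (4/7)·(23/2) = 65/7.

65/7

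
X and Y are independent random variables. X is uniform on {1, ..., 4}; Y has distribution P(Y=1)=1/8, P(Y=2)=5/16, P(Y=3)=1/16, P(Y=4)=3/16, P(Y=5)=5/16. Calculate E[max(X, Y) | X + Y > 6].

P(X + Y > 6) = 11/32.
Summing max(X,Y)·P(x,y) over outcomes with X + Y > 6 gives 103/64.
E[max(X, Y) | X + Y > 6] = (103/64) / (11/32) = 103/22.

103/22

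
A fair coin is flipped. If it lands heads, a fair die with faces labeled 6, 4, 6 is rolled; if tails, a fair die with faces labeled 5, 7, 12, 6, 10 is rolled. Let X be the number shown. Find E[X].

E[X | heads] = (6+4+6)/3 = 16/3.
E[X | tails] = (5+7+12+6+10)/5 = 8.
By the law of total expectation,
E[X] = (1/2)·(16/3) + (1/2)·(8) = 20/3.

20/3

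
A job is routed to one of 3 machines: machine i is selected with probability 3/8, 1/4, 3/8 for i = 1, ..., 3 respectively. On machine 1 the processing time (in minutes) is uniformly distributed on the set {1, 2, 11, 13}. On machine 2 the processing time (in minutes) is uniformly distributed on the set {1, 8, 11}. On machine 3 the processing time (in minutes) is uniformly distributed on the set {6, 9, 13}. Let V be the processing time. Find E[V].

E[V | machine 1] = (1+2+11+13)/4 = 27/4.
E[V | machine 2] = (1+8+11)/3 = 20/3.
E[V | machine 3] = (6+9+13)/3 = 28/3.
By the law of total expectation,
E[V] = (3/8)·(27/4) + (1/4)·(20/3) + (3/8)·(28/3) = 739/96.

739/96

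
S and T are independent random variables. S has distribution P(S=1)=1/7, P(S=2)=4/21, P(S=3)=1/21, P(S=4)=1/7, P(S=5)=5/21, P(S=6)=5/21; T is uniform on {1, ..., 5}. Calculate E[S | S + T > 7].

37/7

P(S + T > 7) = 2/5.
Summing S·P(x,y) over outcomes with S + T > 7 gives 74/35.
E[S | S + T > 7] = (74/35) / (2/5) = 37/7.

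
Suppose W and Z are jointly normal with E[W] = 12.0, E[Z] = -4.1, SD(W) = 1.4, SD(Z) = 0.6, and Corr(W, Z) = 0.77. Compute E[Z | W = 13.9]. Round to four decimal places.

-3.4730

E[Z | W=x] = μ_Z + ρ(σ_Z/σ_W)(x − μ_W) for jointly normal variables.
E[Z | W=13.9] = -4.1 + (0.77)·(0.6/1.4)·(13.9 − (12.0)) = -4.1 + (0.33)·(1.9) = -3.4730.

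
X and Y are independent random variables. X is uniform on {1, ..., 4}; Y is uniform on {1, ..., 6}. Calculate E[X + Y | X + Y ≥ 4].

P(X + Y ≥ 4) = 7/8.
Summing (X+Y)·P(x,y) over outcomes with X + Y ≥ 4 gives 17/3.
E[X + Y | X + Y ≥ 4] = (17/3) / (7/8) = 136/21.

136/21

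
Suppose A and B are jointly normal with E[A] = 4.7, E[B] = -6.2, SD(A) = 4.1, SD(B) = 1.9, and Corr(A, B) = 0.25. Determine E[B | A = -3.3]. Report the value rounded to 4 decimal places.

-7.1268

The regression of B on A has slope ρ·σ_B/σ_A and passes through (μ_A, μ_B).
E[B | A=-3.3] = -6.2 + (0.25)·(1.9/4.1)·(-3.3 − (4.7)) = -6.2 + (0.11585)·(-8) = -7.1268.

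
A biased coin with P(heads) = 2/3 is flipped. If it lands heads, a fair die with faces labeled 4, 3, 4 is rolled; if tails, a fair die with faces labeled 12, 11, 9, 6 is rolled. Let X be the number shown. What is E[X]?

101/18

E[X | heads] = (4+3+4)/3 = 11/3.
E[X | tails] = (12+11+9+6)/4 = 19/2.
E[X] = (2/3)·(11/3) + (1/3)·(19/2) = 101/18.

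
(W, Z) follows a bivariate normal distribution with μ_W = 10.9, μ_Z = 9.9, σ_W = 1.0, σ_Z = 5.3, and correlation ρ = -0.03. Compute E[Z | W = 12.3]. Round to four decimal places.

The regression of Z on W has slope ρ·σ_Z/σ_W and passes through (μ_W, μ_Z).
E[Z | W=12.3] = 9.9 + (-0.03)·(5.3/1.0)·(12.3 − (10.9)) = 9.9 + (-0.159)·(1.4) = 9.6774.

9.6774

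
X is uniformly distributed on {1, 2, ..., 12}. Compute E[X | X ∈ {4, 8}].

P(X ∈ {4, 8}) = 1/6.
Σ over the event: 4·1/12 + 8·1/12 = 1.
E[X | X ∈ {4, 8}] = (1) / (1/6) = 6.

6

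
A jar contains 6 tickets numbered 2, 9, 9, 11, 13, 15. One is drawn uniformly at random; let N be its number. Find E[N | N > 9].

P(N > 9) = 1/2.
Σ over the event: 11·1/6 + 13·1/6 + 15·1/6 = 13/2.
E[N | N > 9] = (13/2) / (1/2) = 13.

13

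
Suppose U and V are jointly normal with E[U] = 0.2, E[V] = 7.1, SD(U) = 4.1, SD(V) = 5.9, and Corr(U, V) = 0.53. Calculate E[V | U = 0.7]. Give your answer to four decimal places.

The regression of V on U has slope ρ·σ_V/σ_U and passes through (μ_U, μ_V).
E[V | U=0.7] = 7.1 + (0.53)·(5.9/4.1)·(0.7 − (0.2)) = 7.1 + (0.76268)·(0.5) = 7.4813.

7.4813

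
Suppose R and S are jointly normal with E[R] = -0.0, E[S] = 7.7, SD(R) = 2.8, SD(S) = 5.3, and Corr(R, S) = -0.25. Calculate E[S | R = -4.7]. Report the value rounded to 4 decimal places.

E[S | R=x] = μ_S + ρ(σ_S/σ_R)(x − μ_R) for jointly normal variables.
E[S | R=-4.7] = 7.7 + (-0.25)·(5.3/2.8)·(-4.7 − (-0.0)) = 7.7 + (-0.47321)·(-4.7) = 9.9241.

9.9241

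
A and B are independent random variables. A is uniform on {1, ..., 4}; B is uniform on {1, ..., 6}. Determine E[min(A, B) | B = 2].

7/4

Outcomes with B = 2: (1,2), (2,2), (3,2), (4,2), each with probability 1/24.
E[min(A, B) | B = 2] = (1 + 2 + 2 + 2) / 4 = 7/4.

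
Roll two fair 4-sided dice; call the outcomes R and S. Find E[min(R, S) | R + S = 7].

3

Outcomes with R + S = 7: (3,4), (4,3), each with probability 1/16.
E[min(R, S) | R + S = 7] = (3 + 3) / 2 = 3.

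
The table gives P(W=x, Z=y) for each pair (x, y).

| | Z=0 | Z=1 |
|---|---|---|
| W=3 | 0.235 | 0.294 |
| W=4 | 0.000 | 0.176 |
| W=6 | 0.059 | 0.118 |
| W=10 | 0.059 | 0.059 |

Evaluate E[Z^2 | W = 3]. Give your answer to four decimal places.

0.5558

P(W = 3) = 0.529.
Σ Z^2·P over the event = 0·(0.235) + 1·(0.294) = 0.294.
E[Z^2 | W = 3] = (0.294) / (0.529) = 0.5558.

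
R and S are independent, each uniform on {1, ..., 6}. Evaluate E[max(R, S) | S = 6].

P(S = 6) = 1/6.
Summing max(R,S)·P(x,y) over outcomes with S = 6 gives 1.
E[max(R, S) | S = 6] = (1) / (1/6) = 6.

6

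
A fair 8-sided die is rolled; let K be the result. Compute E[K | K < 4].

2

Given K < 4, K is equally likely to be any of {1, 2, 3}.
E[K | K < 4] = (1 + 2 + 3) / 3 = 2.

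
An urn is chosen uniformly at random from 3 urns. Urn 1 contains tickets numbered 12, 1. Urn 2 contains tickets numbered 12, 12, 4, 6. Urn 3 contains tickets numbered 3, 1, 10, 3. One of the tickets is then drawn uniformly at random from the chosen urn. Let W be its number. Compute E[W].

77/12

E[W | urn 1] = (12+1)/2 = 13/2.
E[W | urn 2] = (12+12+4+6)/4 = 17/2.
E[W | urn 3] = (3+1+10+3)/4 = 17/4.
E[W] = (1/3)·(13/2) + (1/3)·(17/2) + (1/3)·(17/4) = 77/12.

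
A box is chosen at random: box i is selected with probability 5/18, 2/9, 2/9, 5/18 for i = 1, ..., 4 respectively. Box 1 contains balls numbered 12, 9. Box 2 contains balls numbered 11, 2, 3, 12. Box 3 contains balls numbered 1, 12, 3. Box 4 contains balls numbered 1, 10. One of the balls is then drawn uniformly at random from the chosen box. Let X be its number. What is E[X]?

E[X | box 1] = (12+9)/2 = 21/2.
E[X | box 2] = (11+2+3+12)/4 = 7.
E[X | box 3] = (1+12+3)/3 = 16/3.
E[X | box 4] = (1+10)/2 = 11/2.
E[X] = (5/18)·(21/2) + (2/9)·(7) + (2/9)·(16/3) + (5/18)·(11/2) = 194/27.

194/27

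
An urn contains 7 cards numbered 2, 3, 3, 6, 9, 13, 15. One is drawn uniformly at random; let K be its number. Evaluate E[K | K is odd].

43/5

P(K is odd) = 5/7.
Σ over the event: 3·2/7 + 9·1/7 + 13·1/7 + 15·1/7 = 43/7.
E[K | K is odd] = (43/7) / (5/7) = 43/5.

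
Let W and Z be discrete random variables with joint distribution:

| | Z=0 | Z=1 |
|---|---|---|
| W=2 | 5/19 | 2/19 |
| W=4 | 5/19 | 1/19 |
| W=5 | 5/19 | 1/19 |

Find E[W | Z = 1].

13/4

P(Z = 1) = 4/19.
Σ W·P over the event = 2·(2/19) + 4·(1/19) + 5·(1/19) = 13/19.
E[W | Z = 1] = (13/19) / (4/19) = 13/4.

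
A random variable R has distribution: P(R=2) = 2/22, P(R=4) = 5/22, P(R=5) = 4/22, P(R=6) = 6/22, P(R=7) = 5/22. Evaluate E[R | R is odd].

P(R is odd) = 9/22.
Σ over the event: 5·2/11 + 7·5/22 = 5/2.
E[R | R is odd] = (5/2) / (9/22) = 55/9.

55/9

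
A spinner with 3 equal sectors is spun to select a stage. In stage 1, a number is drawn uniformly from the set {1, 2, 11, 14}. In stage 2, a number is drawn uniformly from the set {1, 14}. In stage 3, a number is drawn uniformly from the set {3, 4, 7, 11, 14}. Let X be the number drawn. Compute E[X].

223/30

E[X | stage 1] = (1+2+11+14)/4 = 7.
E[X | stage 2] = (1+14)/2 = 15/2.
E[X | stage 3] = (3+4+7+11+14)/5 = 39/5.
E[X] = (1/3)·(7) + (1/3)·(15/2) + (1/3)·(39/5) = 223/30.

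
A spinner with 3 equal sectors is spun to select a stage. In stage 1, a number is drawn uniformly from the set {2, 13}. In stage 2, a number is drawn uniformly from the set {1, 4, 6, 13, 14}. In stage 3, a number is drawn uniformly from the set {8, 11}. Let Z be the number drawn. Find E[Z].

E[Z | stage 1] = (2+13)/2 = 15/2.
E[Z | stage 2] = (1+4+6+13+14)/5 = 38/5.
E[Z | stage 3] = (8+11)/2 = 19/2.
E[Z] = (1/3)·(15/2) + (1/3)·(38/5) + (1/3)·(19/2) = 41/5.

41/5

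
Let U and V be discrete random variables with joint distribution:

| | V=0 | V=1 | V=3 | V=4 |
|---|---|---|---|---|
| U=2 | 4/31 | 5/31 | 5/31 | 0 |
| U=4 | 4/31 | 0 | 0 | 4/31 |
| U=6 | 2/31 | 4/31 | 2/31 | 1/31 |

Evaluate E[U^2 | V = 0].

P(V = 0) = 10/31.
Σ U^2·P over the event = 4·(4/31) + 16·(4/31) + 36·(2/31) = 152/31.
E[U^2 | V = 0] = (152/31) / (10/31) = 76/5.

76/5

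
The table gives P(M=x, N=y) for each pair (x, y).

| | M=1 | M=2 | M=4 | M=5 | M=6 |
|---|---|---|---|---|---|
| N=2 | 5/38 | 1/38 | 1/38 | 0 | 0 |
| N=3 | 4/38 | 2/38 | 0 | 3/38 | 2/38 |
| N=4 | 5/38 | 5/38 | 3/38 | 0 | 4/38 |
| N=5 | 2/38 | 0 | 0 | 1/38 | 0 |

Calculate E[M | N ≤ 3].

23/9

P(N ≤ 3) = 9/19.
Summing M·P(M=x,N=y) over the conditioning event gives 23/19.
E[M | N ≤ 3] = (23/19) / (9/19) = 23/9.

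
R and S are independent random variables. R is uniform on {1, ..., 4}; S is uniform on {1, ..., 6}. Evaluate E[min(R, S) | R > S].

5/3

Outcomes with R > S: (2,1), (3,1), (3,2), (4,1), (4,2), (4,3), each with probability 1/24.
E[min(R, S) | R > S] = (1 + 1 + 2 + 1 + 2 + 3) / 6 = 5/3.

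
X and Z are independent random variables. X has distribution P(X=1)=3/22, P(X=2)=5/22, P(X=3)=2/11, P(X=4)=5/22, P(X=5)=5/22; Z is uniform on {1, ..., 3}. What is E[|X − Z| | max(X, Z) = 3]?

23/20

P(max(X, Z) = 3) = 10/33.
Summing |X−Z|·P(x,y) over outcomes with max(X, Z) = 3 gives 23/66.
E[|X − Z| | max(X, Z) = 3] = (23/66) / (10/33) = 23/20.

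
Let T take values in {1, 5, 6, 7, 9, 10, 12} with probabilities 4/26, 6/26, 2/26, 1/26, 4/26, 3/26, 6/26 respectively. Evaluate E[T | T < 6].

17/5

P(T < 6) = 5/13.
Σ over the event: 1·2/13 + 5·3/13 = 17/13.
E[T | T < 6] = (17/13) / (5/13) = 17/5.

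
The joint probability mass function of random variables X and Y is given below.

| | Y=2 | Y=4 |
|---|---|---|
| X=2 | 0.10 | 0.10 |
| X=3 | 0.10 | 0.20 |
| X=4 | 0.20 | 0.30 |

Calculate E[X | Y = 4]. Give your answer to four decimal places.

3.3333

P(Y = 4) = 0.60.
Σ X·P over the event = 2·(0.10) + 3·(0.20) + 4·(0.30) = 2.00.
E[X | Y = 4] = (2.00) / (0.60) = 3.3333.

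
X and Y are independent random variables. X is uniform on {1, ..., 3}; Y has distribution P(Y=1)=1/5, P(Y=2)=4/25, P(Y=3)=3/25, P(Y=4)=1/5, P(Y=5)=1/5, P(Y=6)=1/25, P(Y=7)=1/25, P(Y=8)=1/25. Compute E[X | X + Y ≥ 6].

P(X + Y ≥ 6) = 37/75.
Summing X·P(x,y) over outcomes with X + Y ≥ 6 gives 82/75.
E[X | X + Y ≥ 6] = (82/75) / (37/75) = 82/37.

82/37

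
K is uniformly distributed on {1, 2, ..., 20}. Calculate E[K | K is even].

11

Given K is even, K is equally likely to be any of {2, 4, 6, 8, 10, 12, 14, 16, 18, 20}.
E[K | K is even] = (2 + 4 + 6 + 8 + 10 + 12 + 14 + 16 + 18 + 20) / 10 = 11.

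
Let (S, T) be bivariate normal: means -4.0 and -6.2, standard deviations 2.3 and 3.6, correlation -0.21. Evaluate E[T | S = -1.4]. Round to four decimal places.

The regression of T on S has slope ρ·σ_T/σ_S and passes through (μ_S, μ_T).
E[T | S=-1.4] = -6.2 + (-0.21)·(3.6/2.3)·(-1.4 − (-4.0)) = -6.2 + (-0.3287)·(2.6) = -7.0546.

-7.0546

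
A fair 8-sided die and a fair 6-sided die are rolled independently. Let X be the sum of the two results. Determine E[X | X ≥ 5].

P(X ≥ 5) = 7/8.
E[X | X ≥ 5] = (91/12) / (7/8) = 26/3.

26/3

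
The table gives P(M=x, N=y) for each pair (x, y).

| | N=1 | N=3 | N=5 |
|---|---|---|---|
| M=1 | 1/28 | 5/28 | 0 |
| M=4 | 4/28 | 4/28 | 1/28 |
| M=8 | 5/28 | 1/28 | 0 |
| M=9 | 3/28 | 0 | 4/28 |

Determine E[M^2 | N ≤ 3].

P(N ≤ 3) = 23/28.
Summing M^2·P(M=x,N=y) over the conditioning event gives 761/28.
E[M^2 | N ≤ 3] = (761/28) / (23/28) = 761/23.

761/23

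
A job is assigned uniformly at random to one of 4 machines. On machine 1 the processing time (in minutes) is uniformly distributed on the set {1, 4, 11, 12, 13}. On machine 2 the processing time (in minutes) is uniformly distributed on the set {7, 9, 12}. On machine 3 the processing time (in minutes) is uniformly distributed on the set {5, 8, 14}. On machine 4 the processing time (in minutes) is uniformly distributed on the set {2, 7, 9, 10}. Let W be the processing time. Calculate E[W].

503/60

E[W | machine 1] = (1+4+11+12+13)/5 = 41/5.
E[W | machine 2] = (7+9+12)/3 = 28/3.
E[W | machine 3] = (5+8+14)/3 = 9.
E[W | machine 4] = (2+7+9+10)/4 = 7.
By the law of total expectation,
E[W] = (1/4)·(41/5) + (1/4)·(28/3) + (1/4)·(9) + (1/4)·(7) = 503/60.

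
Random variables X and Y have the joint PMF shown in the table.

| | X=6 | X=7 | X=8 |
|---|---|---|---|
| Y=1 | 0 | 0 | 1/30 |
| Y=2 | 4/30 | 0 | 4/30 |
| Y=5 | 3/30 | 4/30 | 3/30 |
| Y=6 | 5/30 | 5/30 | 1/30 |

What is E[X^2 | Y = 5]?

248/5

P(Y = 5) = 1/3.
Summing X^2·P(X=x,Y=y) over the conditioning event gives 248/15.
E[X^2 | Y = 5] = (248/15) / (1/3) = 248/5.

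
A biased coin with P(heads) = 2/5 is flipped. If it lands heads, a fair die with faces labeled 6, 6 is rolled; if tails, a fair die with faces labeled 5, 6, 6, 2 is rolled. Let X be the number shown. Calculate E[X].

21/4

E[X | heads] = (6+6)/2 = 6.
E[X | tails] = (5+6+6+2)/4 = 19/4.
E[X] = (2/5)·(6) + (3/5)·(19/4) = 21/4.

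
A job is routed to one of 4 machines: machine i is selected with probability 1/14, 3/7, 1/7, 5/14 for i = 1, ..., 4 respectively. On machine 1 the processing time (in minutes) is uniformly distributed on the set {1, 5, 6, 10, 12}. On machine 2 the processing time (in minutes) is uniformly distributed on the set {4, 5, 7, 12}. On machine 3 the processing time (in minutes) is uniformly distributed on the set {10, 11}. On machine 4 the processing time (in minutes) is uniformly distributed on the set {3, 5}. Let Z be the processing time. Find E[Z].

E[Z | machine 1] = (1+5+6+10+12)/5 = 34/5.
E[Z | machine 2] = (4+5+7+12)/4 = 7.
E[Z | machine 3] = (10+11)/2 = 21/2.
E[Z | machine 4] = (3+5)/2 = 4.
E[Z] = (1/14)·(34/5) + (3/7)·(7) + (1/7)·(21/2) + (5/14)·(4) = 449/70.

449/70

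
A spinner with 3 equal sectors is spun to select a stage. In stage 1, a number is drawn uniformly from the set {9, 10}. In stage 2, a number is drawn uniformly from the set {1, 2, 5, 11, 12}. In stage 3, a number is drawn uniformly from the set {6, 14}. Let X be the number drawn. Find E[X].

257/30

E[X | stage 1] = (9+10)/2 = 19/2.
E[X | stage 2] = (1+2+5+11+12)/5 = 31/5.
E[X | stage 3] = (6+14)/2 = 10.
By the law of total expectation,
E[X] = (1/3)·(19/2) + (1/3)·(31/5) + (1/3)·(10) = 257/30.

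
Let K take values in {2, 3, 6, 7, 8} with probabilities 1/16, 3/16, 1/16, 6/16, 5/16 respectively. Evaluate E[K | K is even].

P(K is even) = 7/16.
Σ over the event: 2·1/16 + 6·1/16 + 8·5/16 = 3.
E[K | K is even] = (3) / (7/16) = 48/7.

48/7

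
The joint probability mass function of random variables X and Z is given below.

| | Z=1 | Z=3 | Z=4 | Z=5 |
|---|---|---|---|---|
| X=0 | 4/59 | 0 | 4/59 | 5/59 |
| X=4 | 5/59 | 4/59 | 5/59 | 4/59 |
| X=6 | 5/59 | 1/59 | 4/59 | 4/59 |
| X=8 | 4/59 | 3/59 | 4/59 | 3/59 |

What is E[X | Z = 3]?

23/4

P(Z = 3) = 8/59.
Σ X·P over the event = 4·(4/59) + 6·(1/59) + 8·(3/59) = 46/59.
E[X | Z = 3] = (46/59) / (8/59) = 23/4.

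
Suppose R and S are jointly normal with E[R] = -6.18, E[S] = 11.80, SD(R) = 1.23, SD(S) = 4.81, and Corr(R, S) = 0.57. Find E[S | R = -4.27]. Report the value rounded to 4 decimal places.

For a bivariate normal, E[S | R=x] = μ_S + ρ·(σ_S/σ_R)·(x − μ_R).
E[S | R=-4.27] = 11.80 + (0.57)·(4.81/1.23)·(-4.27 − (-6.18)) = 11.80 + (2.229)·(1.91) = 16.0574.

16.0574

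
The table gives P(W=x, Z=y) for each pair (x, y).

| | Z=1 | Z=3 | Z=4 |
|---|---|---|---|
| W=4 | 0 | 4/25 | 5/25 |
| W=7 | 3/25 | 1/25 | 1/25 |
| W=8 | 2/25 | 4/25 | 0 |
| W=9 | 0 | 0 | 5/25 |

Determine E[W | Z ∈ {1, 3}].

P(Z ∈ {1, 3}) = 14/25.
Σ W·P over the event = 4·(4/25) + 7·(3/25) + 7·(1/25) + 8·(2/25) + 8·(4/25) = 92/25.
E[W | Z ∈ {1, 3}] = (92/25) / (14/25) = 46/7.

46/7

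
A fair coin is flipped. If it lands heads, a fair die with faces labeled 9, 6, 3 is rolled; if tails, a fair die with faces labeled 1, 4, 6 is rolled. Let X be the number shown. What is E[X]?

E[X | heads] = (9+6+3)/3 = 6.
E[X | tails] = (1+4+6)/3 = 11/3.
By the law of total expectation,
E[X] = (1/2)·(6) + (1/2)·(11/3) = 29/6.

29/6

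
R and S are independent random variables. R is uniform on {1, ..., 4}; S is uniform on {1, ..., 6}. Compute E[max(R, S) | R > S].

10/3

Outcomes with R > S: (2,1), (3,1), (3,2), (4,1), (4,2), (4,3), each with probability 1/24.
E[max(R, S) | R > S] = (2 + 3 + 3 + 4 + 4 + 4) / 6 = 10/3.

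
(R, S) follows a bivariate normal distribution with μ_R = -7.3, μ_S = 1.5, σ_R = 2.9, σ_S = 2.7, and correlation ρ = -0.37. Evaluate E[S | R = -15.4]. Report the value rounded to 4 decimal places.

4.2903

For a bivariate normal, E[S | R=x] = μ_S + ρ·(σ_S/σ_R)·(x − μ_R).
E[S | R=-15.4] = 1.5 + (-0.37)·(2.7/2.9)·(-15.4 − (-7.3)) = 1.5 + (-0.34448)·(-8.1) = 4.2903.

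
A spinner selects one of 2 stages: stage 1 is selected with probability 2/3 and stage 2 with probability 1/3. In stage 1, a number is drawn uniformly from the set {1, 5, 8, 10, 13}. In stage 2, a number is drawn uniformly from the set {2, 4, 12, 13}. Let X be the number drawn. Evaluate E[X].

451/60

E[X | stage 1] = (1+5+8+10+13)/5 = 37/5.
E[X | stage 2] = (2+4+12+13)/4 = 31/4.
By the law of total expectation,
E[X] = (2/3)·(37/5) + (1/3)·(31/4) = 451/60.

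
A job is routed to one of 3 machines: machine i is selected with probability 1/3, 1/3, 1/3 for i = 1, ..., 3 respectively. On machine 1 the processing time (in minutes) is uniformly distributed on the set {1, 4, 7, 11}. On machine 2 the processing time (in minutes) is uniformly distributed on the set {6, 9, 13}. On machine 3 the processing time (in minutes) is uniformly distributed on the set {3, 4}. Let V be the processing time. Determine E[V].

223/36

E[V | machine 1] = (1+4+7+11)/4 = 23/4.
E[V | machine 2] = (6+9+13)/3 = 28/3.
E[V | machine 3] = (3+4)/2 = 7/2.
By the law of total expectation,
E[V] = (1/3)·(23/4) + (1/3)·(28/3) + (1/3)·(7/2) = 223/36.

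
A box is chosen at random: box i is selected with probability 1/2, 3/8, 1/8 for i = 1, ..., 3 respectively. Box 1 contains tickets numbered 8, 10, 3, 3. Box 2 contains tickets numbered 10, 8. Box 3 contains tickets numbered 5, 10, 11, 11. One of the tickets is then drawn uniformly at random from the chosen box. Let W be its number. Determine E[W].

E[W | box 1] = (8+10+3+3)/4 = 6.
E[W | box 2] = (10+8)/2 = 9.
E[W | box 3] = (5+10+11+11)/4 = 37/4.
E[W] = (1/2)·(6) + (3/8)·(9) + (1/8)·(37/4) = 241/32.

241/32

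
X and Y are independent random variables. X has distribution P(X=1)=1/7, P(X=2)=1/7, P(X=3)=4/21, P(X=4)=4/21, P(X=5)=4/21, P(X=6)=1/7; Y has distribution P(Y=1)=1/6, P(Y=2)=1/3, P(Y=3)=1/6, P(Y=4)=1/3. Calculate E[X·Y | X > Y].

802/73

P(X > Y) = 73/126.
Summing XY·P(x,y) over outcomes with X > Y gives 401/63.
E[X·Y | X > Y] = (401/63) / (73/126) = 802/73.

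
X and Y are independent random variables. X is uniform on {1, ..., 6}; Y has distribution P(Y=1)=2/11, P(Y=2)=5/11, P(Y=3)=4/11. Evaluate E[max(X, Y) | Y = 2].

11/3

P(Y = 2) = 5/11.
Summing max(X,Y)·P(x,y) over outcomes with Y = 2 gives 5/3.
E[max(X, Y) | Y = 2] = (5/3) / (5/11) = 11/3.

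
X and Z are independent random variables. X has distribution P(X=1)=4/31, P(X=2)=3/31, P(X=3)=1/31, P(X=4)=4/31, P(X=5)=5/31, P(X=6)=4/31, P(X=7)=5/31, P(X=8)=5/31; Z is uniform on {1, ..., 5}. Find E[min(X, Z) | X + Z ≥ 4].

P(X + Z ≥ 4) = 144/155.
Summing min(X,Z)·P(x,y) over outcomes with X + Z ≥ 4 gives 389/155.
E[min(X, Z) | X + Z ≥ 4] = (389/155) / (144/155) = 389/144.

389/144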